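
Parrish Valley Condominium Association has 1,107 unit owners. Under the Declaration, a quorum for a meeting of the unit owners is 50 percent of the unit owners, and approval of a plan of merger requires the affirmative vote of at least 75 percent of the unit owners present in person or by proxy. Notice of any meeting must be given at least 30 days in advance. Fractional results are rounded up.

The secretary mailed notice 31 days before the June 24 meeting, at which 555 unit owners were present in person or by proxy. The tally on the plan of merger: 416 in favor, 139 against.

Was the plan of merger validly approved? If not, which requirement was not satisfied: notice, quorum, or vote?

Notice: 31 days given; 30 required. Satisfied.
Quorum: 50% of 1,107 = 553.50, rounded up to 554; 555 present. Satisfied.
Vote: requires three-fourths of those present (555); 3/4 of 555 = 416.25, rounded up to 417, so 417 needed; 416 in favor. Not satisfied.

Invalid — vote requirement not satisfied.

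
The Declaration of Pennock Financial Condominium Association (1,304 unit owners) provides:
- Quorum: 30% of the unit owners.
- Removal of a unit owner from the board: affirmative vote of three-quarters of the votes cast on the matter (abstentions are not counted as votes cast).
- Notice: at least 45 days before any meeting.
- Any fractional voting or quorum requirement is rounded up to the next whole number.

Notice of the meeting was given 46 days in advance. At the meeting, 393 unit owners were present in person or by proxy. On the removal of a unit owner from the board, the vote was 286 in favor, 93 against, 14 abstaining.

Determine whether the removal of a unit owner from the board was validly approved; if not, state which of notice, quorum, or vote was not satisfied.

Notice: 46 days given; 45 required. Satisfied.
Quorum: 30% of 1,304 = 391.20, rounded up to 392; 393 present. Satisfied.
Vote: requires three-fourths of the votes cast (393 − 14 abstaining = 379); 3/4 of 379 = 284.25, rounded up to 285, so 285 needed; 286 in favor. Satisfied.

Valid — all requirements satisfied.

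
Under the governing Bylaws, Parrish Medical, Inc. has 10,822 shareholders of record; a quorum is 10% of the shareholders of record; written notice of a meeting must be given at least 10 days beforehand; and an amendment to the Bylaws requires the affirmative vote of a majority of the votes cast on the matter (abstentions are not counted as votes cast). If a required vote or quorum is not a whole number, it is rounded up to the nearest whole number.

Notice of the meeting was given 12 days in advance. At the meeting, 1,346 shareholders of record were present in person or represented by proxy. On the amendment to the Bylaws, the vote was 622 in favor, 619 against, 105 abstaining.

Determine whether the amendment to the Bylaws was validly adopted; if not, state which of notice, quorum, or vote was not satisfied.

Notice: 12 days given; 10 required. Satisfied.
Quorum: 10% of 10,822 = 1,082.20, rounded up to 1,083; 1,346 present. Satisfied.
Vote: requires a majority of the votes cast (1,346 − 105 abstaining = 1,241); a majority of 1241 is 621, so 621 needed; 622 in favor. Satisfied.

Valid — all requirements satisfied.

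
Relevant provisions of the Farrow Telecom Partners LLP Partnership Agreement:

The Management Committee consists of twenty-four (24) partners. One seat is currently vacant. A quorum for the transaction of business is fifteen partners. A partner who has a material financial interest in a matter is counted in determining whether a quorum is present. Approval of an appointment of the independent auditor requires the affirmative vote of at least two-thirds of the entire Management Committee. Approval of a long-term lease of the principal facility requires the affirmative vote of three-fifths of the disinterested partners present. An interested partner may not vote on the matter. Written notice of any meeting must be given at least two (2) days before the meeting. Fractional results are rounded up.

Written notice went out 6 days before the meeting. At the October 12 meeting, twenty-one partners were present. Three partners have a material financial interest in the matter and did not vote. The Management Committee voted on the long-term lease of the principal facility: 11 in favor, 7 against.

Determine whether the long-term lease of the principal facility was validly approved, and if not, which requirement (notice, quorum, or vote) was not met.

Notice: 6 days given; 2 required (6 ≥ 2). Satisfied.
Quorum: 21 present (interested partners count toward quorum); quorum is 15. Satisfied.
Vote: the long-term lease of the principal facility requires three-fifths of the disinterested partners present (21 − 3 = 18). 3/5 of 18 = 10.80, rounded up to 11, so 11 affirmative votes are needed; 11 voted in favor. Satisfied.

Valid — all requirements satisfied.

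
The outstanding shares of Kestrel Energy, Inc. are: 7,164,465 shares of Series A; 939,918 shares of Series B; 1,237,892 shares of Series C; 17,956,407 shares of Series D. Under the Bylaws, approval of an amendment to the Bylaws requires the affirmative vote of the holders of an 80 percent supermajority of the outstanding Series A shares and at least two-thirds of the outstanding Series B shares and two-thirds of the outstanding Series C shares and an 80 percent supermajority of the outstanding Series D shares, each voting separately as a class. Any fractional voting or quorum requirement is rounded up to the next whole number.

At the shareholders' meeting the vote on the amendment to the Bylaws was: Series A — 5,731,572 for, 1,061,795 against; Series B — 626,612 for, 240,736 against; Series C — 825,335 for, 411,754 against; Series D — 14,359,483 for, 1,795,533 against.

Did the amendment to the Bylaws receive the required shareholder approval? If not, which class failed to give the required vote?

Series A: 4/5 of 7164465 = 5731572; 5,731,572 required, 5,731,572 in favor — approved.
Series B: 2/3 of 939918 = 626612; 626,612 required, 626,612 in favor — approved.
Series C: 2/3 of 1237892 = 825261.33, rounded up to 825262; 825,262 required, 825,335 in favor — approved.
Series D: 4/5 of 17956407 = 14365125.60, rounded up to 14365126; 14,365,126 required, 14,359,483 in favor — not approved.

Not approved — the Series D shares did not give the required vote.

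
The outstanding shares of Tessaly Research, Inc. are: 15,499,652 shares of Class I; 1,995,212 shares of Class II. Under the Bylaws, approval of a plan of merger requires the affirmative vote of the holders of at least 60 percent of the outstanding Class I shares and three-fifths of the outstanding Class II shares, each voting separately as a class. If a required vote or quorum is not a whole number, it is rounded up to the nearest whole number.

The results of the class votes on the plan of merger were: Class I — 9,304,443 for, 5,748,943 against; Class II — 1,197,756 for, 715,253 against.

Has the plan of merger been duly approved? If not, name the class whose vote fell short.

Approved — every class gave the required vote.

Class I: 3/5 of 15499652 = 9299791.20, rounded up to 9299792; 9,299,792 required, 9,304,443 in favor — approved.
Class II: 3/5 of 1995212 = 1197127.20, rounded up to 1197128; 1,197,128 required, 1,197,756 in favor — approved.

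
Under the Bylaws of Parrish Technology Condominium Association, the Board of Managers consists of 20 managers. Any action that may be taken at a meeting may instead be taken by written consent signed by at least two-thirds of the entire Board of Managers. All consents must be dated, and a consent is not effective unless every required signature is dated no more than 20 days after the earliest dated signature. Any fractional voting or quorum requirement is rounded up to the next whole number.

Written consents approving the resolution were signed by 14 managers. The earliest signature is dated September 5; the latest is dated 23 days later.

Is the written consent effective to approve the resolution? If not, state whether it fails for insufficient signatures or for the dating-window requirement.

Signatures required: at least two-thirds of 20 — 2/3 of 20 = 13.33, rounded up to 14, so 14 needed; 14 signed. Sufficient.
Dating window: the latest signature is 23 days after the earliest; the limit is 20 days. Outside the window.

Not effective — dating-window requirement not satisfied.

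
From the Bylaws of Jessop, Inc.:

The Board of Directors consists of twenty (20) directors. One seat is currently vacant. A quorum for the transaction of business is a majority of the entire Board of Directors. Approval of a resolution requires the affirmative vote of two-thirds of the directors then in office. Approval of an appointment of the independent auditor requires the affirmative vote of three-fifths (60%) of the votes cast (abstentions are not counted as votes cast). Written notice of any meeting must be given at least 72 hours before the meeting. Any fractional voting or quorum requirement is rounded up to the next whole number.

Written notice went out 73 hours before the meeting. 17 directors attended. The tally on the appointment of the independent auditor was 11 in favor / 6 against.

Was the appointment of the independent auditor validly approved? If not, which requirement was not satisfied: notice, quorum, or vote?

Valid — all requirements satisfied.

Notice: 73 hours given; 72 required (73 ≥ 72). Satisfied.
Quorum: 17 present; quorum is 11. Satisfied.
Vote: the appointment of the independent auditor requires three-fifths of the votes cast (17). 3/5 of 17 = 10.20, rounded up to 11, so 11 affirmative votes are needed; 11 voted in favor. Satisfied.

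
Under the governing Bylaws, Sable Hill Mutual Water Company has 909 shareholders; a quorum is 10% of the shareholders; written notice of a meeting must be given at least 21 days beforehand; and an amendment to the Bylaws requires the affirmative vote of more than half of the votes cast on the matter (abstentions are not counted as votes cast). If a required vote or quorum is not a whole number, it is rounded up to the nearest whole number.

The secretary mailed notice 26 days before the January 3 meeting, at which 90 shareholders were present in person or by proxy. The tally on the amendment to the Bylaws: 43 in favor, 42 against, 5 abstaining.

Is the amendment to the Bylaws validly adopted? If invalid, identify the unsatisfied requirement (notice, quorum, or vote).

Invalid — quorum requirement not satisfied.

Notice: 26 days given; 21 required. Satisfied.
Quorum: 10% of 909 = 90.90, rounded up to 91; 90 present. Not satisfied.
Vote: requires a majority of the votes cast (90 − 5 abstaining = 85); a majority of 85 is 43, so 43 needed; 43 in favor. Satisfied.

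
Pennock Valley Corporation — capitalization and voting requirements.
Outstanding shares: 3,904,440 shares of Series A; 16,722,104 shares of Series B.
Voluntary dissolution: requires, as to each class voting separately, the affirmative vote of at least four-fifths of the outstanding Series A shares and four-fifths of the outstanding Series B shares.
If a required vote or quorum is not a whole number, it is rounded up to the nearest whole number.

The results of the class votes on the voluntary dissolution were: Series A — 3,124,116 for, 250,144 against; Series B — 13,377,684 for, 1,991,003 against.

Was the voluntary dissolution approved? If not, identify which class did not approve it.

Series A: 4/5 of 3904440 = 3123552; 3,123,552 required, 3,124,116 in favor — approved.
Series B: 4/5 of 16722104 = 13377683.20, rounded up to 13377684; 13,377,684 required, 13,377,684 in favor — approved.

Approved — every class gave the required vote.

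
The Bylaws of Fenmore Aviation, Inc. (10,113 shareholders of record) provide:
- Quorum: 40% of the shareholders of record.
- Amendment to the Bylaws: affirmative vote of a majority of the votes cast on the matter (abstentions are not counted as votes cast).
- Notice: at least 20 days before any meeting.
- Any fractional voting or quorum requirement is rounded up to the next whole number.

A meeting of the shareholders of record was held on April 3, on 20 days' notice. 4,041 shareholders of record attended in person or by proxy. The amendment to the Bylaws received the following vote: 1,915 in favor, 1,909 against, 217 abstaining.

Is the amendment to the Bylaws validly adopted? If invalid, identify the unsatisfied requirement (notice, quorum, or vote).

Invalid — quorum requirement not satisfied.

Notice: 20 days given; 20 required. Satisfied.
Quorum: 40% of 10,113 = 4,045.20, rounded up to 4,046; 4,041 present. Not satisfied.
Vote: requires a majority of the votes cast (4,041 − 217 abstaining = 3,824); a majority of 3824 is 1913, so 1,913 needed; 1,915 in favor. Satisfied.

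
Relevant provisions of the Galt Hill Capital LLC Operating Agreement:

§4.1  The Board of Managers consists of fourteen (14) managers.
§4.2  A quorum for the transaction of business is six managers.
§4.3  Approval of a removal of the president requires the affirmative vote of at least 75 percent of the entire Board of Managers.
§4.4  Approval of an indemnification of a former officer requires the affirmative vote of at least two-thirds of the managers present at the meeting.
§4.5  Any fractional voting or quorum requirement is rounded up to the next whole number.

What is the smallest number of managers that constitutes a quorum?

The quorum is fixed at 6.

6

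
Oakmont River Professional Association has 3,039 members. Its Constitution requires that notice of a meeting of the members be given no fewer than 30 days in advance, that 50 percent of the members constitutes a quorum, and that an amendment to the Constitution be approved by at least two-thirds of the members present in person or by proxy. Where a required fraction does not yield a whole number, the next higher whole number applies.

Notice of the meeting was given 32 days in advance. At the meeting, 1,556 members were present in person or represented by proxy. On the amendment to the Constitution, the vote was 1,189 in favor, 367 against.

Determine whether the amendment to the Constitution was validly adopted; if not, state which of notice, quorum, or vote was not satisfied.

Valid — all requirements satisfied.

Notice: 32 days given; 30 required. Satisfied.
Quorum: 50% of 3,039 = 1,519.50, rounded up to 1,520; 1,556 present. Satisfied.
Vote: requires two-thirds of those present (1,556); 2/3 of 1556 = 1037.33, rounded up to 1038, so 1,038 needed; 1,189 in favor. Satisfied.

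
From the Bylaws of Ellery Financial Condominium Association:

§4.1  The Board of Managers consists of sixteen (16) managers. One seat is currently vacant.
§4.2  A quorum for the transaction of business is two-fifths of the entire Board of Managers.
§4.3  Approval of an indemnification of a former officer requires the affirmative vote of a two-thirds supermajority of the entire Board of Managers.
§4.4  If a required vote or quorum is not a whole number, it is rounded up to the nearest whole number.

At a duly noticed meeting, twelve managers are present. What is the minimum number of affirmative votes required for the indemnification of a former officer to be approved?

The indemnification of a former officer requires two-thirds of the entire Board of Managers (16).
2/3 of 16 = 10.67, rounded up to 11.

11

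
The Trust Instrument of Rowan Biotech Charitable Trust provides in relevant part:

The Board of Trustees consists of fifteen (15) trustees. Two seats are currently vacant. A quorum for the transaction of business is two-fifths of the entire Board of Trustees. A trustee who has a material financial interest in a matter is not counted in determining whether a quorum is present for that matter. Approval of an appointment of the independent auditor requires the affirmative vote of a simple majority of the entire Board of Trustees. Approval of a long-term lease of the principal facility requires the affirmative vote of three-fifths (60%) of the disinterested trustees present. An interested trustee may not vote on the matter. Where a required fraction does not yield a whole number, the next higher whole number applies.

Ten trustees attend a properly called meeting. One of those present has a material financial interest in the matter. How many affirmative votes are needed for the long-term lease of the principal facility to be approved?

6

The long-term lease of the principal facility requires three-fifths of the disinterested trustees present (10 − 1 = 9).
3/5 of 9 = 5.40, rounded up to 6.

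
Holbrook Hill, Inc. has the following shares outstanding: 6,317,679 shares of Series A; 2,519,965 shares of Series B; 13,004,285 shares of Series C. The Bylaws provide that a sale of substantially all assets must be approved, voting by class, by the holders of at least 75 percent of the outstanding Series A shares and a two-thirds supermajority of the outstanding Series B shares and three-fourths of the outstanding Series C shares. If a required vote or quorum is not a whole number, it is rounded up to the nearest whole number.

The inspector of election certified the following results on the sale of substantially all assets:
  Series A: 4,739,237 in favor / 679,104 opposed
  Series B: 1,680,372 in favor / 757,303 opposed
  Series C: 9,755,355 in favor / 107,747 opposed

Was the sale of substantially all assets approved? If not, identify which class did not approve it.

Approved — every class gave the required vote.

Series A: 3/4 of 6317679 = 4738259.25, rounded up to 4738260; 4,738,260 required, 4,739,237 in favor — approved.
Series B: 2/3 of 2519965 = 1679976.67, rounded up to 1679977; 1,679,977 required, 1,680,372 in favor — approved.
Series C: 3/4 of 13004285 = 9753213.75, rounded up to 9753214; 9,753,214 required, 9,755,355 in favor — approved.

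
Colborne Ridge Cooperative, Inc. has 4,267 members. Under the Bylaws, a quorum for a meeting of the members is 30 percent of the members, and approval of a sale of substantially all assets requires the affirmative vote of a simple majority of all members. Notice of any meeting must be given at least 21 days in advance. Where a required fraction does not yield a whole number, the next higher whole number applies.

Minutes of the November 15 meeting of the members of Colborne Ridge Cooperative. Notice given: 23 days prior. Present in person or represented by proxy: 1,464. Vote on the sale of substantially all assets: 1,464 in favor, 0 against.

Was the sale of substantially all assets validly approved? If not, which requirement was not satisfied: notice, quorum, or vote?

Invalid — vote requirement not satisfied.

Notice: 23 days given; 21 required. Satisfied.
Quorum: 30% of 4,267 = 1,280.10, rounded up to 1,281; 1,464 present. Satisfied.
Vote: requires a majority of all members (4,267); a majority of 4267 is 2134, so 2,134 needed; 1,464 in favor. Not satisfied.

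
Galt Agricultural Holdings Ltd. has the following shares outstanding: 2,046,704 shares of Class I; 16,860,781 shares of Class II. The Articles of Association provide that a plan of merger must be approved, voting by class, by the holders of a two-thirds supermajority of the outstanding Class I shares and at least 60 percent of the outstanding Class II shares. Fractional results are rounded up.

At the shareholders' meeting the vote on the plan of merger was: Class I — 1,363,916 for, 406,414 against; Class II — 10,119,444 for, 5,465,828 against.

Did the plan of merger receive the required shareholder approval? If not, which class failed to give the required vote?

Class I: 2/3 of 2046704 = 1364469.33, rounded up to 1364470; 1,364,470 required, 1,363,916 in favor — not approved.
Class II: 3/5 of 16860781 = 10116468.60, rounded up to 10116469; 10,116,469 required, 10,119,444 in favor — approved.

Not approved — the Class I shares did not give the required vote.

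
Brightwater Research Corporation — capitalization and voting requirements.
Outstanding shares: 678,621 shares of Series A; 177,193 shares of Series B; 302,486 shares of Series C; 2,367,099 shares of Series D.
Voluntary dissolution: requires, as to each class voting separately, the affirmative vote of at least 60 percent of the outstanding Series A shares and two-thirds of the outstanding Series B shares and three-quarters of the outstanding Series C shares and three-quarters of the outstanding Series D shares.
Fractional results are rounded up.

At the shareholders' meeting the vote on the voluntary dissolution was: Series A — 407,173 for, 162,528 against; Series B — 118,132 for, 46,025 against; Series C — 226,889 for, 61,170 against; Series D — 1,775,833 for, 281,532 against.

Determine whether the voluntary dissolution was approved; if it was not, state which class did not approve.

Series A: 3/5 of 678621 = 407172.60, rounded up to 407173; 407,173 required, 407,173 in favor — approved.
Series B: 2/3 of 177193 = 118128.67, rounded up to 118129; 118,129 required, 118,132 in favor — approved.
Series C: 3/4 of 302486 = 226864.50, rounded up to 226865; 226,865 required, 226,889 in favor — approved.
Series D: 3/4 of 2367099 = 1775324.25, rounded up to 1775325; 1,775,325 required, 1,775,833 in favor — approved.

Approved — every class gave the required vote.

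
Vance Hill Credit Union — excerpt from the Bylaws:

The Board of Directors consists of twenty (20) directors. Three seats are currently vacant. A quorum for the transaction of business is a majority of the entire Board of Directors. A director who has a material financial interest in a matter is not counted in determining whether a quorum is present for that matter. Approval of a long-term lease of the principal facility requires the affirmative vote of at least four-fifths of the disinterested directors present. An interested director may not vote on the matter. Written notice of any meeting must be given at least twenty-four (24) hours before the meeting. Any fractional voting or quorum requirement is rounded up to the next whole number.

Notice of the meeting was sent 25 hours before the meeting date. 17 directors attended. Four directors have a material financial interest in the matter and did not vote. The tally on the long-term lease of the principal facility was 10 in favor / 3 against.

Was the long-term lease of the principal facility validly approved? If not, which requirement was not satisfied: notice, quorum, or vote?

Notice: 25 hours given; 24 required (25 ≥ 24). Satisfied.
Quorum: 17 present, but the 4 interested directors do not count, leaving 13. Quorum is 11. Satisfied.
Vote: the long-term lease of the principal facility requires four-fifths of the disinterested directors present (17 − 4 = 13). 4/5 of 13 = 10.40, rounded up to 11, so 11 affirmative votes are needed; 10 voted in favor. Not satisfied.

Invalid — vote requirement not satisfied.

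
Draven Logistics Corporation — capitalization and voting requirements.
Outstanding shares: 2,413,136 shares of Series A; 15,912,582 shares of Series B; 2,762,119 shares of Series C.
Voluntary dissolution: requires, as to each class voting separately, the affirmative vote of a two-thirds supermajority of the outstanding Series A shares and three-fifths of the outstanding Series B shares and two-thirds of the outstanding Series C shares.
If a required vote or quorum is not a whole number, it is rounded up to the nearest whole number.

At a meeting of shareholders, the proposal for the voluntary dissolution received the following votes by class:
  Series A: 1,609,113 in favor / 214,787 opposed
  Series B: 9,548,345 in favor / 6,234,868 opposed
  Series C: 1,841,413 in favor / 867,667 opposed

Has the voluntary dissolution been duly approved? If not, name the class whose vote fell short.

Series A: 2/3 of 2413136 = 1608757.33, rounded up to 1608758; 1,608,758 required, 1,609,113 in favor — approved.
Series B: 3/5 of 15912582 = 9547549.20, rounded up to 9547550; 9,547,550 required, 9,548,345 in favor — approved.
Series C: 2/3 of 2762119 = 1841412.67, rounded up to 1841413; 1,841,413 required, 1,841,413 in favor — approved.

Approved — every class gave the required vote.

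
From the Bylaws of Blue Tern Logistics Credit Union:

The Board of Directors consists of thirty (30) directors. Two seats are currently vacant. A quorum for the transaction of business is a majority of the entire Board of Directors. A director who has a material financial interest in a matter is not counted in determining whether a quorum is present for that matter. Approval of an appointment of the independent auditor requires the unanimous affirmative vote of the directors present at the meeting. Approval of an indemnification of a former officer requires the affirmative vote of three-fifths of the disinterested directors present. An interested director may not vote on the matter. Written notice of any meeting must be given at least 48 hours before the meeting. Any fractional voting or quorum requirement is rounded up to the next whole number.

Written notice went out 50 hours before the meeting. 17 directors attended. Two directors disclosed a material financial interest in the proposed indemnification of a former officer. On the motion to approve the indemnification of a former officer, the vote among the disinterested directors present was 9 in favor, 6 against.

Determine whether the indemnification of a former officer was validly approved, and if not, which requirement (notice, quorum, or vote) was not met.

Notice: 50 hours given; 48 required (50 ≥ 48). Satisfied.
Quorum: 17 present, but the 2 interested directors do not count, leaving 15. Quorum is 16. Not satisfied.
Vote: the indemnification of a former officer requires three-fifths of the disinterested directors present (17 − 2 = 15). 3/5 of 15 = 9, so 9 affirmative votes are needed; 9 voted in favor. Satisfied. (Moot — without a quorum no business can be validly transacted.)

Invalid — quorum requirement not satisfied.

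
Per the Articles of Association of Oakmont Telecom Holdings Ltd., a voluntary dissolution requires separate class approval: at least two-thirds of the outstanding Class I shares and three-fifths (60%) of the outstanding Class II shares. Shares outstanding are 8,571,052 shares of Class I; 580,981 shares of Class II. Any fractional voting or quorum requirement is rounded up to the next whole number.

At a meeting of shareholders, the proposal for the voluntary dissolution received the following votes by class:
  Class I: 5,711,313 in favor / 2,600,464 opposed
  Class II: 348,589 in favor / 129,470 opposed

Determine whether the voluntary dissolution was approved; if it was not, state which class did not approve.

Class I: 2/3 of 8571052 = 5714034.67, rounded up to 5714035; 5,714,035 required, 5,711,313 in favor — not approved.
Class II: 3/5 of 580981 = 348588.60, rounded up to 348589; 348,589 required, 348,589 in favor — approved.

Not approved — the Class I shares did not give the required vote.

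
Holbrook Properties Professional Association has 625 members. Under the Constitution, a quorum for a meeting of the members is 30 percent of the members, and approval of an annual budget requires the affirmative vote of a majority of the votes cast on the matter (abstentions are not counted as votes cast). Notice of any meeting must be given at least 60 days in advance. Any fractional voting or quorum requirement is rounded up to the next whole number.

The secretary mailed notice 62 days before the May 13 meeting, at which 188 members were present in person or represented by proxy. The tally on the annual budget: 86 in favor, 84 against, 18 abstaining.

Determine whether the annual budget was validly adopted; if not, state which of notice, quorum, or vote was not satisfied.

Notice: 62 days given; 60 required. Satisfied.
Quorum: 30% of 625 = 187.50, rounded up to 188; 188 present. Satisfied.
Vote: requires a majority of the votes cast (188 − 18 abstaining = 170); a majority of 170 is 86, so 86 needed; 86 in favor. Satisfied.

Valid — all requirements satisfied.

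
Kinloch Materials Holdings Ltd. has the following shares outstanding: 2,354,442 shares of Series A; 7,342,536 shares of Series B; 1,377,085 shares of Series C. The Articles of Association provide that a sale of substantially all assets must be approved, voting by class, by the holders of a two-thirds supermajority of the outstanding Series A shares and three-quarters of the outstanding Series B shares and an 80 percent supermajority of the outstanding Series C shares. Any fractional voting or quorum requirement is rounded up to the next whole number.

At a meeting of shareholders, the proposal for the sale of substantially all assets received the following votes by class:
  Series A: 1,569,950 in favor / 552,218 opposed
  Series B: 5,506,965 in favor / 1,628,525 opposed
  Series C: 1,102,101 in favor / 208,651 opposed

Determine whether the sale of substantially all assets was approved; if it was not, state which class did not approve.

Series A: 2/3 of 2354442 = 1569628; 1,569,628 required, 1,569,950 in favor — approved.
Series B: 3/4 of 7342536 = 5506902; 5,506,902 required, 5,506,965 in favor — approved.
Series C: 4/5 of 1377085 = 1101668; 1,101,668 required, 1,102,101 in favor — approved.

Approved — every class gave the required vote.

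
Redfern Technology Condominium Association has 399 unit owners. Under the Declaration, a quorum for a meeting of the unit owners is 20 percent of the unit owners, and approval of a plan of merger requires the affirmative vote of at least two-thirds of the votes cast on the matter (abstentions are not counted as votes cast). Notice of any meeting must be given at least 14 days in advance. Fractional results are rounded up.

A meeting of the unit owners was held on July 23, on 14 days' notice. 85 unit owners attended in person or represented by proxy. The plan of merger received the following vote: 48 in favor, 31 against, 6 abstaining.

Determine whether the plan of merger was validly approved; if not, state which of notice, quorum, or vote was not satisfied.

Invalid — vote requirement not satisfied.

Notice: 14 days given; 14 required. Satisfied.
Quorum: 20% of 399 = 79.80, rounded up to 80; 85 present. Satisfied.
Vote: requires two-thirds of the votes cast (85 − 6 abstaining = 79); 2/3 of 79 = 52.67, rounded up to 53, so 53 needed; 48 in favor. Not satisfied.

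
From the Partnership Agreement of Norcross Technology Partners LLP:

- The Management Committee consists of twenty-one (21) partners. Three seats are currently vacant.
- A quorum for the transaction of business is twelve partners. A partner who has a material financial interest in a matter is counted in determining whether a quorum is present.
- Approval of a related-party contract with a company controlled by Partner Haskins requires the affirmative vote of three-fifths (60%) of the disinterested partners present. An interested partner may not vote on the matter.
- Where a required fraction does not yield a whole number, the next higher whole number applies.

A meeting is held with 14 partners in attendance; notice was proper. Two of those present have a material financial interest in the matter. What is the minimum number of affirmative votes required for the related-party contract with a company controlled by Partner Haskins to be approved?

The related-party contract with a company controlled by Partner Haskins requires three-fifths of the disinterested partners present (14 − 2 = 12).
3/5 of 12 = 7.20, rounded up to 8.

8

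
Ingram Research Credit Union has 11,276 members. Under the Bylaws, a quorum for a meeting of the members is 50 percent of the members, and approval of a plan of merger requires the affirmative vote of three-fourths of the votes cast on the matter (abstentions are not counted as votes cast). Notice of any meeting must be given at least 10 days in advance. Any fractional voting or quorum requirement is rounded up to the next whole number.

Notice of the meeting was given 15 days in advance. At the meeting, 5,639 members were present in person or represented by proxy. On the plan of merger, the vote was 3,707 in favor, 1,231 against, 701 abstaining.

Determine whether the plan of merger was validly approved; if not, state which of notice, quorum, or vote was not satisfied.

Notice: 15 days given; 10 required. Satisfied.
Quorum: 50% of 11,276 = 5,638; 5,639 present. Satisfied.
Vote: requires three-fourths of the votes cast (5,639 − 701 abstaining = 4,938); 3/4 of 4938 = 3703.50, rounded up to 3704, so 3,704 needed; 3,707 in favor. Satisfied.

Valid — all requirements satisfied.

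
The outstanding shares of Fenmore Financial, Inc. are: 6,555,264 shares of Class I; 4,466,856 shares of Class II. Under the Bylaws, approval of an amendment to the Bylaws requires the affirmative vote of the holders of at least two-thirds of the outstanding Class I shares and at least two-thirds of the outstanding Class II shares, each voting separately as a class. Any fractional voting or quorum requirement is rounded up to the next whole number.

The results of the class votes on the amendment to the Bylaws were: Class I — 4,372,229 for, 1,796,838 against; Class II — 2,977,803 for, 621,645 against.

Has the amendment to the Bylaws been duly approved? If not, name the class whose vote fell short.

Class I: 2/3 of 6555264 = 4370176; 4,370,176 required, 4,372,229 in favor — approved.
Class II: 2/3 of 4466856 = 2977904; 2,977,904 required, 2,977,803 in favor — not approved.

Not approved — the Class II shares did not give the required vote.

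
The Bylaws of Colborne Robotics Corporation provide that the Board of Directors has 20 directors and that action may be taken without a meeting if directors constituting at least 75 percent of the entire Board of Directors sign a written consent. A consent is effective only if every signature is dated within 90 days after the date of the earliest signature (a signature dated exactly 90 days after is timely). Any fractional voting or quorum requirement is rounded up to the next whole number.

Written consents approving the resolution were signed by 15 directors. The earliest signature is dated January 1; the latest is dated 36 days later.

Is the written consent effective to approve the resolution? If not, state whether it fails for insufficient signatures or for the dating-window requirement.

Effective — both the signature and dating-window requirements are satisfied.

Signatures required: at least 75 percent of 20 — 3/4 of 20 = 15, so 15 needed; 15 signed. Sufficient.
Dating window: the latest signature is 36 days after the earliest; the limit is 90 days. Within the window.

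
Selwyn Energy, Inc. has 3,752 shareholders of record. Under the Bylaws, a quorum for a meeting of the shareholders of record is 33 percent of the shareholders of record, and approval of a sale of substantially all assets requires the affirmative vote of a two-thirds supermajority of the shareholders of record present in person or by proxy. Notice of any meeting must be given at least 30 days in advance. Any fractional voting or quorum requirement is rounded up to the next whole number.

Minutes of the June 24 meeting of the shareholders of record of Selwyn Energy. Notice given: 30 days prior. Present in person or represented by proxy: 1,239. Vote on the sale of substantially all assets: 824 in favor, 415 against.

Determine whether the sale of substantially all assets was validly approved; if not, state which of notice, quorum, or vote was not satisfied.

Notice: 30 days given; 30 required. Satisfied.
Quorum: 33% of 3,752 = 1,238.16, rounded up to 1,239; 1,239 present. Satisfied.
Vote: requires two-thirds of those present (1,239); 2/3 of 1239 = 826, so 826 needed; 824 in favor. Not satisfied.

Invalid — vote requirement not satisfied.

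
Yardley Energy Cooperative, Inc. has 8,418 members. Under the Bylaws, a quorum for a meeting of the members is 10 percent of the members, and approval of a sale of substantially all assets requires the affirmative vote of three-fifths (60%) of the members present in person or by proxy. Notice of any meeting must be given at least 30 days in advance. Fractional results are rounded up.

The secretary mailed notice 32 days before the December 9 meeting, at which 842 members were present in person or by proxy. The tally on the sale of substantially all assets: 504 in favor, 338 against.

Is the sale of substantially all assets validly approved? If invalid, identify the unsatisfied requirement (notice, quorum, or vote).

Invalid — vote requirement not satisfied.

Notice: 32 days given; 30 required. Satisfied.
Quorum: 10% of 8,418 = 841.80, rounded up to 842; 842 present. Satisfied.
Vote: requires three-fifths of those present (842); 3/5 of 842 = 505.20, rounded up to 506, so 506 needed; 504 in favor. Not satisfied.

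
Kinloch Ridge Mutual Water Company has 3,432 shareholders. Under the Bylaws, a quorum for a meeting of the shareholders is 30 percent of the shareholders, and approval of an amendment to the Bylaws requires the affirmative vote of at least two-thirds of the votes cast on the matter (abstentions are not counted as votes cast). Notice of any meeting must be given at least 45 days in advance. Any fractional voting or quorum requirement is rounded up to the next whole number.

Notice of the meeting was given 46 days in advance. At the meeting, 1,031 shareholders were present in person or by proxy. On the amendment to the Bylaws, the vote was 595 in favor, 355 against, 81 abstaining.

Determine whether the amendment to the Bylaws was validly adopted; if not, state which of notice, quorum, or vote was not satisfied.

Invalid — vote requirement not satisfied.

Notice: 46 days given; 45 required. Satisfied.
Quorum: 30% of 3,432 = 1,029.60, rounded up to 1,030; 1,031 present. Satisfied.
Vote: requires two-thirds of the votes cast (1,031 − 81 abstaining = 950); 2/3 of 950 = 633.33, rounded up to 634, so 634 needed; 595 in favor. Not satisfied.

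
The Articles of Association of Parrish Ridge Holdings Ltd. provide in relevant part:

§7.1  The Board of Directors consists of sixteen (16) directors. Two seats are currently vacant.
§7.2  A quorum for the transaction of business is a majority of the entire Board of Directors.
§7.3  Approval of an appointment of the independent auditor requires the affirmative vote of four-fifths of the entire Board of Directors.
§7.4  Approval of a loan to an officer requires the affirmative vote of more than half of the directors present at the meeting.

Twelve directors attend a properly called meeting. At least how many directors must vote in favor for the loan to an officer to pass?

The loan to an officer requires a majority of the directors present (12).
A majority of 12 is 7.

7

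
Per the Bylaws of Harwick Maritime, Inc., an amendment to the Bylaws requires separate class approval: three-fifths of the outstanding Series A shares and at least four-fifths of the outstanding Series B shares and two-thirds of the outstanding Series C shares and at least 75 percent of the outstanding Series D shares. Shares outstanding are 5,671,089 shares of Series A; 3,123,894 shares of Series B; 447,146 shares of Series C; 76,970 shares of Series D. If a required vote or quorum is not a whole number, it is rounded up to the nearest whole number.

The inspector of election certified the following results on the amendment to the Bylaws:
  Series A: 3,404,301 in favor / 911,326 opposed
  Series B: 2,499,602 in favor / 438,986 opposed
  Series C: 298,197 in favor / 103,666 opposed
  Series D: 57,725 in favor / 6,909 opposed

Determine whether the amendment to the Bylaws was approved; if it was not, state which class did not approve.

Not approved — the Series D shares did not give the required vote.

Series A: 3/5 of 5671089 = 3402653.40, rounded up to 3402654; 3,402,654 required, 3,404,301 in favor — approved.
Series B: 4/5 of 3123894 = 2499115.20, rounded up to 2499116; 2,499,116 required, 2,499,602 in favor — approved.
Series C: 2/3 of 447146 = 298097.33, rounded up to 298098; 298,098 required, 298,197 in favor — approved.
Series D: 3/4 of 76970 = 57727.50, rounded up to 57728; 57,728 required, 57,725 in favor — not approved.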